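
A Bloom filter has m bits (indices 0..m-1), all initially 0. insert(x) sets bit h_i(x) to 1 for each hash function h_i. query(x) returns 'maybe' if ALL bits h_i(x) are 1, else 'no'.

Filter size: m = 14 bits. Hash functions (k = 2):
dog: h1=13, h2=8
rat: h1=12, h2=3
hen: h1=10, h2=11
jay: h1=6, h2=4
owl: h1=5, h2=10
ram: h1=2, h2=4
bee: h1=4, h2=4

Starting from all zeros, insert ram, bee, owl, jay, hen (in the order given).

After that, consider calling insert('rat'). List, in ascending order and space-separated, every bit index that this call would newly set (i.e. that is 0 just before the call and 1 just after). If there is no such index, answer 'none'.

Answer: 3 12

Derivation:
Start: bits=00000000000000
After insert 'ram': sets bits 2 4 -> bits=00101000000000
After insert 'bee': sets bits 4 -> bits=00101000000000
After insert 'owl': sets bits 5 10 -> bits=00101100001000
After insert 'jay': sets bits 4 6 -> bits=00101110001000
After insert 'hen': sets bits 10 11 -> bits=00101110001100
insert 'rat' would touch bits 3 12; currently bit3=0, bit12=0
Bits that are 0 among those (would change 0->1): 3 12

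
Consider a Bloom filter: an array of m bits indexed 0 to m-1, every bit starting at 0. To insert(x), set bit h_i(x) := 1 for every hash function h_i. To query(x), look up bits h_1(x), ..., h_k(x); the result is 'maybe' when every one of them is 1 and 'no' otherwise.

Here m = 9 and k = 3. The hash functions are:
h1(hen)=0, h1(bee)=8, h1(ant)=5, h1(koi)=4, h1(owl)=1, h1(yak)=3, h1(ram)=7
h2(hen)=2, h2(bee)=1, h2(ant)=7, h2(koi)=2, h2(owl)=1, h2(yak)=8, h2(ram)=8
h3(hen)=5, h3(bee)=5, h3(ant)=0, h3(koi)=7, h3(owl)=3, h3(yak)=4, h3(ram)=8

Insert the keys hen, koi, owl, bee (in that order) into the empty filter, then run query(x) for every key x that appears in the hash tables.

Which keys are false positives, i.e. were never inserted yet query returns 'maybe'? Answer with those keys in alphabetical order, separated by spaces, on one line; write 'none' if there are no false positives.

Start: bits=000000000
After insert 'hen': sets bits 0 2 5 -> bits=101001000
After insert 'koi': sets bits 2 4 7 -> bits=101011010
After insert 'owl': sets bits 1 3 -> bits=111111010
After insert 'bee': sets bits 1 5 8 -> bits=111111011
Not inserted: ant ram yak — query each against bits=111111011:
query ant: checks bit0=1, bit5=1, bit7=1 (all 1) -> maybe => FALSE POSITIVE
query ram: checks bit7=1, bit8=1 (all 1) -> maybe => FALSE POSITIVE
query yak: checks bit3=1, bit4=1, bit8=1 (all 1) -> maybe => FALSE POSITIVE
False positives (alphabetical): ant ram yak

Answer: ant ram yak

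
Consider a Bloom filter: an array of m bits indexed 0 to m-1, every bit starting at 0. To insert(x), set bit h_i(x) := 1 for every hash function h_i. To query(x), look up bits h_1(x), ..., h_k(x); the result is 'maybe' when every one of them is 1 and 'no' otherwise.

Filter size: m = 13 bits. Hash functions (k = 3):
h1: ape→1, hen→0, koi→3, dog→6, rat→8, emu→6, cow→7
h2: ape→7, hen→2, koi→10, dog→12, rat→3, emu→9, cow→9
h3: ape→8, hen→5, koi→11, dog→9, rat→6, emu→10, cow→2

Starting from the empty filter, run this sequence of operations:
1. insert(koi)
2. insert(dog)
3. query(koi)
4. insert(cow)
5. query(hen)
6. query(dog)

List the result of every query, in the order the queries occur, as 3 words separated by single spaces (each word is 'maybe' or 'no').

Start: bits=0000000000000
Op 1: insert koi -> sets bits 3 10 11 -> bits=0001000000110
Op 2: insert dog -> sets bits 6 9 12 -> bits=0001001001111
Op 3: query koi -> checks bit3=1, bit10=1, bit11=1 (all 1) -> maybe
Op 4: insert cow -> sets bits 2 7 9 -> bits=0011001101111
Op 5: query hen -> checks bit0=0, bit2=1, bit5=0 (has a 0) -> no
Op 6: query dog -> checks bit6=1, bit9=1, bit12=1 (all 1) -> maybe
Query results in order: maybe no maybe

Answer: maybe no maybe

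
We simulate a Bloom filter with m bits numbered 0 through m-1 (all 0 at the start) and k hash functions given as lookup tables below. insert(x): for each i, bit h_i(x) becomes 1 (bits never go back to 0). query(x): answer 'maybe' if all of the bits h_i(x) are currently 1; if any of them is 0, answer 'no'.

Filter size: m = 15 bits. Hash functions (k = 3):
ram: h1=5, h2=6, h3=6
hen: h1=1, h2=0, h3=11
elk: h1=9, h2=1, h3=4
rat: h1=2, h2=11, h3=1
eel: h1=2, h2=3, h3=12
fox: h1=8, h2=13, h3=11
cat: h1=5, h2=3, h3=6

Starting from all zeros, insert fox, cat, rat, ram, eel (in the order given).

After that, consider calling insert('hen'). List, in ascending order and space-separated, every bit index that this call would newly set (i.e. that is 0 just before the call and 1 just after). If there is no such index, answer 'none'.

Start: bits=000000000000000
After insert 'fox': sets bits 8 11 13 -> bits=000000001001010
After insert 'cat': sets bits 3 5 6 -> bits=000101101001010
After insert 'rat': sets bits 1 2 11 -> bits=011101101001010
After insert 'ram': sets bits 5 6 -> bits=011101101001010
After insert 'eel': sets bits 2 3 12 -> bits=011101101001110
insert 'hen' would touch bits 0 1 11; currently bit0=0, bit1=1, bit11=1
Bits that are 0 among those (would change 0->1): 0

Answer: 0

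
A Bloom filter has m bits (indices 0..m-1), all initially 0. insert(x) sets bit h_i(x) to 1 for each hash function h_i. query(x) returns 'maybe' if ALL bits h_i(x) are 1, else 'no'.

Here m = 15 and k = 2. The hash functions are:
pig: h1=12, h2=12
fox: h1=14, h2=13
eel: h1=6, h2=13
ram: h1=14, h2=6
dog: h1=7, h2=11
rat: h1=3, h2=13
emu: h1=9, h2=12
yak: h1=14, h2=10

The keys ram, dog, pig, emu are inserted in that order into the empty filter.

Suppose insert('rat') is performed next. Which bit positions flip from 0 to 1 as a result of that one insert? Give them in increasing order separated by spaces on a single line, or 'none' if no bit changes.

Answer: 3 13

Derivation:
Start: bits=000000000000000
After insert 'ram': sets bits 6 14 -> bits=000000100000001
After insert 'dog': sets bits 7 11 -> bits=000000110001001
After insert 'pig': sets bits 12 -> bits=000000110001101
After insert 'emu': sets bits 9 12 -> bits=000000110101101
insert 'rat' would touch bits 3 13; currently bit3=0, bit13=0
Bits that are 0 among those (would change 0->1): 3 13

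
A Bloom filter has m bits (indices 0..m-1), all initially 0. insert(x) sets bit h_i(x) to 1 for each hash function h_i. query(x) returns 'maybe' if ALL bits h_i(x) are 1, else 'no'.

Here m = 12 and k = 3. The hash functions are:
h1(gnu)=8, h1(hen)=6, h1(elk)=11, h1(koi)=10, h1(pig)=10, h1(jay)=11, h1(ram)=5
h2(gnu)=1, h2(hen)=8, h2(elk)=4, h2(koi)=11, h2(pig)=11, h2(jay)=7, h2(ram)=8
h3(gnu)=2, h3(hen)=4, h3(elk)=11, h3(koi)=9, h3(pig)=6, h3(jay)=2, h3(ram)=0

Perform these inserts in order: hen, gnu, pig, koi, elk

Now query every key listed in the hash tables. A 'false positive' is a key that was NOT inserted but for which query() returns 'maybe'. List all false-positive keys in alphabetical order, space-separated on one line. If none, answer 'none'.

Answer: none

Derivation:
Start: bits=000000000000
After insert 'hen': sets bits 4 6 8 -> bits=000010101000
After insert 'gnu': sets bits 1 2 8 -> bits=011010101000
After insert 'pig': sets bits 6 10 11 -> bits=011010101011
After insert 'koi': sets bits 9 10 11 -> bits=011010101111
After insert 'elk': sets bits 4 11 -> bits=011010101111
Not inserted: jay ram — query each against bits=011010101111:
query jay: checks bit2=1, bit7=0, bit11=1 (has a 0) -> no => not a false positive
query ram: checks bit0=0, bit5=0, bit8=1 (has a 0) -> no => not a false positive
False positives (alphabetical): none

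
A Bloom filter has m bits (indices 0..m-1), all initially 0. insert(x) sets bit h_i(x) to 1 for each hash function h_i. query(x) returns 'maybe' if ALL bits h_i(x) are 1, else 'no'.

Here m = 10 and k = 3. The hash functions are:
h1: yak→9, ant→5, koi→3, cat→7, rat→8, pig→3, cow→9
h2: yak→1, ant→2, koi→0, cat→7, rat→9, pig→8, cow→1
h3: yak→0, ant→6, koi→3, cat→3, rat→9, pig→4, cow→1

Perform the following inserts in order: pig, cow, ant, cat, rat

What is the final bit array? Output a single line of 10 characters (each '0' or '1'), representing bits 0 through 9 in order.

Start: bits=0000000000
After insert 'pig': sets bits 3 4 8 -> bits=0001100010
After insert 'cow': sets bits 1 9 -> bits=0101100011
After insert 'ant': sets bits 2 5 6 -> bits=0111111011
After insert 'cat': sets bits 3 7 -> bits=0111111111
After insert 'rat': sets bits 8 9 -> bits=0111111111

Answer: 0111111111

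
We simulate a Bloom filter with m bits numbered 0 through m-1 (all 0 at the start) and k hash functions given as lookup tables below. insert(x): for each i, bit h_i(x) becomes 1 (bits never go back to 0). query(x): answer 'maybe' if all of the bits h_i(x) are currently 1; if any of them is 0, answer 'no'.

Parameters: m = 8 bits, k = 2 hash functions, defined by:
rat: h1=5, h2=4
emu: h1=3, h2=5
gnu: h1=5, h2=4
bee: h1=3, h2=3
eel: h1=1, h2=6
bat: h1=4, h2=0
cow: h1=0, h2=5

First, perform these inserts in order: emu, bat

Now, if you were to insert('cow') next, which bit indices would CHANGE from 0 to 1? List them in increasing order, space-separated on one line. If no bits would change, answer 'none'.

Start: bits=00000000
After insert 'emu': sets bits 3 5 -> bits=00010100
After insert 'bat': sets bits 0 4 -> bits=10011100
insert 'cow' would touch bits 0 5; currently bit0=1, bit5=1
Bits that are 0 among those (would change 0->1): none

Answer: none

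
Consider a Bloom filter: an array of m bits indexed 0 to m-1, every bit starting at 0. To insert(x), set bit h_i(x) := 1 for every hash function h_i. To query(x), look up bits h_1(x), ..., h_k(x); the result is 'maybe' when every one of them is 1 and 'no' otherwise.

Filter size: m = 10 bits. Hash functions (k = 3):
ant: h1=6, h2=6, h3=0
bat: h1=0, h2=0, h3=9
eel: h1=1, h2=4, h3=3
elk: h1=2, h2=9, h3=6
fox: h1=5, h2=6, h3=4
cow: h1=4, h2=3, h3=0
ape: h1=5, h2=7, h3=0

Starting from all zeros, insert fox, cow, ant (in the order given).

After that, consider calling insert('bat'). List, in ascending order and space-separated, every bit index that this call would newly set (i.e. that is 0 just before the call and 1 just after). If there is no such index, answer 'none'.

Start: bits=0000000000
After insert 'fox': sets bits 4 5 6 -> bits=0000111000
After insert 'cow': sets bits 0 3 4 -> bits=1001111000
After insert 'ant': sets bits 0 6 -> bits=1001111000
insert 'bat' would touch bits 0 9; currently bit0=1, bit9=0
Bits that are 0 among those (would change 0->1): 9

Answer: 9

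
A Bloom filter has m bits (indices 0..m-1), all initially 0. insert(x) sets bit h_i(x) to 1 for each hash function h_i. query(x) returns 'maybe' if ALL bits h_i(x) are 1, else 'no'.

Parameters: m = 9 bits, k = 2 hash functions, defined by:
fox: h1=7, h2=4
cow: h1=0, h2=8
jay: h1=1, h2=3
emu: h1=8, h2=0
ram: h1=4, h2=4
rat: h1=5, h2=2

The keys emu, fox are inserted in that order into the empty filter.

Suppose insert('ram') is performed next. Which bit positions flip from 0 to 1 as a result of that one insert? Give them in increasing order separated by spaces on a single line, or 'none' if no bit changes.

Start: bits=000000000
After insert 'emu': sets bits 0 8 -> bits=100000001
After insert 'fox': sets bits 4 7 -> bits=100010011
insert 'ram' would touch bits 4; currently bit4=1
Bits that are 0 among those (would change 0->1): none

Answer: none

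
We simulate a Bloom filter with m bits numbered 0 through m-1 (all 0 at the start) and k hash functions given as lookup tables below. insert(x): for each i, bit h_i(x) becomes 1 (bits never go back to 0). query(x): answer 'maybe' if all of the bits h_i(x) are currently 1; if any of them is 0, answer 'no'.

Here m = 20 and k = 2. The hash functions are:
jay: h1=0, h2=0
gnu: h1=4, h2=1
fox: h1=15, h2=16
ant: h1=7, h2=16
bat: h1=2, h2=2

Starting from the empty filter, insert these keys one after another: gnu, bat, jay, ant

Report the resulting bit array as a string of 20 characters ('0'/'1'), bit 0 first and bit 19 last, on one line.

Answer: 11101001000000001000

Derivation:
Start: bits=00000000000000000000
After insert 'gnu': sets bits 1 4 -> bits=01001000000000000000
After insert 'bat': sets bits 2 -> bits=01101000000000000000
After insert 'jay': sets bits 0 -> bits=11101000000000000000
After insert 'ant': sets bits 7 16 -> bits=11101001000000001000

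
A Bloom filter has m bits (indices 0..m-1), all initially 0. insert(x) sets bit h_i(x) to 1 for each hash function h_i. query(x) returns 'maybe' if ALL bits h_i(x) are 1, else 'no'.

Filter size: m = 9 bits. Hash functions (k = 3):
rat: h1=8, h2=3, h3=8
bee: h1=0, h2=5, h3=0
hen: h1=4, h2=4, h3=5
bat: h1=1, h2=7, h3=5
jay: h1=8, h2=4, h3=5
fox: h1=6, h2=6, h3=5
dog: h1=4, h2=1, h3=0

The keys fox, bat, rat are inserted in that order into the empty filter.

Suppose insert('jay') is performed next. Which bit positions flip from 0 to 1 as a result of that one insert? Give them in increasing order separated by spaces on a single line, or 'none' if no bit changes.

Start: bits=000000000
After insert 'fox': sets bits 5 6 -> bits=000001100
After insert 'bat': sets bits 1 5 7 -> bits=010001110
After insert 'rat': sets bits 3 8 -> bits=010101111
insert 'jay' would touch bits 4 5 8; currently bit4=0, bit5=1, bit8=1
Bits that are 0 among those (would change 0->1): 4

Answer: 4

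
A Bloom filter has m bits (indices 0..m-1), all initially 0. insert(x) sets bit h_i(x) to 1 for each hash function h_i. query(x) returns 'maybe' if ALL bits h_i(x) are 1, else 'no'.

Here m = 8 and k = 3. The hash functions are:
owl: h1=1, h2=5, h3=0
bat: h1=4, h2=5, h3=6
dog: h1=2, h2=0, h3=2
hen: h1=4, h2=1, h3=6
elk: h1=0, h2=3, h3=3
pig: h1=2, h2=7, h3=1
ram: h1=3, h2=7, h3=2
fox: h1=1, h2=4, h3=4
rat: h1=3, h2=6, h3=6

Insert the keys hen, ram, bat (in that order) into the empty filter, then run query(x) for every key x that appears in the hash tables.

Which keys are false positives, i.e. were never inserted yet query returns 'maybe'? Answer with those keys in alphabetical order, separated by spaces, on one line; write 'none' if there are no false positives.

Answer: fox pig rat

Derivation:
Start: bits=00000000
After insert 'hen': sets bits 1 4 6 -> bits=01001010
After insert 'ram': sets bits 2 3 7 -> bits=01111011
After insert 'bat': sets bits 4 5 6 -> bits=01111111
Not inserted: dog elk fox owl pig rat — query each against bits=01111111:
query dog: checks bit0=0, bit2=1 (has a 0) -> no => not a false positive
query elk: checks bit0=0, bit3=1 (has a 0) -> no => not a false positive
query fox: checks bit1=1, bit4=1 (all 1) -> maybe => FALSE POSITIVE
query owl: checks bit0=0, bit1=1, bit5=1 (has a 0) -> no => not a false positive
query pig: checks bit1=1, bit2=1, bit7=1 (all 1) -> maybe => FALSE POSITIVE
query rat: checks bit3=1, bit6=1 (all 1) -> maybe => FALSE POSITIVE
False positives (alphabetical): fox pig rat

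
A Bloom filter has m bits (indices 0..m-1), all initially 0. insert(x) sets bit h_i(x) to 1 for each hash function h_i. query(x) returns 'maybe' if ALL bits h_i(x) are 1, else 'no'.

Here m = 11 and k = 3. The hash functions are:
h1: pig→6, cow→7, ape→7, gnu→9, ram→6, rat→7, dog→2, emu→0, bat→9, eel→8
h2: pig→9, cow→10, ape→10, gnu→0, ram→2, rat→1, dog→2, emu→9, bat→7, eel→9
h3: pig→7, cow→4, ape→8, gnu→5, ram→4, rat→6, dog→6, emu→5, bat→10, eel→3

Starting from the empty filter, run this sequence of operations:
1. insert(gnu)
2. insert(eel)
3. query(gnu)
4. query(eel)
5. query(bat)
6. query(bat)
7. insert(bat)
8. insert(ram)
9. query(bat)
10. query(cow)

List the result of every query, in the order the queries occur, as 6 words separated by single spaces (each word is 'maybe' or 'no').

Start: bits=00000000000
Op 1: insert gnu -> sets bits 0 5 9 -> bits=10000100010
Op 2: insert eel -> sets bits 3 8 9 -> bits=10010100110
Op 3: query gnu -> checks bit0=1, bit5=1, bit9=1 (all 1) -> maybe
Op 4: query eel -> checks bit3=1, bit8=1, bit9=1 (all 1) -> maybe
Op 5: query bat -> checks bit7=0, bit9=1, bit10=0 (has a 0) -> no
Op 6: query bat -> checks bit7=0, bit9=1, bit10=0 (has a 0) -> no
Op 7: insert bat -> sets bits 7 9 10 -> bits=10010101111
Op 8: insert ram -> sets bits 2 4 6 -> bits=10111111111
Op 9: query bat -> checks bit7=1, bit9=1, bit10=1 (all 1) -> maybe
Op 10: query cow -> checks bit4=1, bit7=1, bit10=1 (all 1) -> maybe
Query results in order: maybe maybe no no maybe maybe

Answer: maybe maybe no no maybe maybe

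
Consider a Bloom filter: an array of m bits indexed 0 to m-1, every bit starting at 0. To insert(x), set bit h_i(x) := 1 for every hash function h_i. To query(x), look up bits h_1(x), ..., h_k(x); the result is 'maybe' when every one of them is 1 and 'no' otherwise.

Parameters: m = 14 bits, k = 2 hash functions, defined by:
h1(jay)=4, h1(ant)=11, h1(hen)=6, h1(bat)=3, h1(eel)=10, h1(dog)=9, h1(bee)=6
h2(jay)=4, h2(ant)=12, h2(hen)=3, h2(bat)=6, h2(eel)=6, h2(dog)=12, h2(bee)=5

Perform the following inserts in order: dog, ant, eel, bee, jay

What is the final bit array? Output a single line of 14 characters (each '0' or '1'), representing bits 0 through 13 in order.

Answer: 00001110011110

Derivation:
Start: bits=00000000000000
After insert 'dog': sets bits 9 12 -> bits=00000000010010
After insert 'ant': sets bits 11 12 -> bits=00000000010110
After insert 'eel': sets bits 6 10 -> bits=00000010011110
After insert 'bee': sets bits 5 6 -> bits=00000110011110
After insert 'jay': sets bits 4 -> bits=00001110011110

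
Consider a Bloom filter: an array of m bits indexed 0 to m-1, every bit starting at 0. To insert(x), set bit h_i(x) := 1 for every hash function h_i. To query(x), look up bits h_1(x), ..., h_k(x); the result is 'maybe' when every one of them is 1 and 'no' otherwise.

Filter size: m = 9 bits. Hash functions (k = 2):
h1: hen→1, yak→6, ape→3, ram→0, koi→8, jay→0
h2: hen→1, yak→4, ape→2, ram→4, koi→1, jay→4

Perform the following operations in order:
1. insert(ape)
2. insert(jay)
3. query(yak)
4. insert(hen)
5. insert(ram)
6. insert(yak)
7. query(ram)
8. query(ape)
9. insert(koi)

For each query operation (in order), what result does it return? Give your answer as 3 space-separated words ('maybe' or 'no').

Answer: no maybe maybe

Derivation:
Start: bits=000000000
Op 1: insert ape -> sets bits 2 3 -> bits=001100000
Op 2: insert jay -> sets bits 0 4 -> bits=101110000
Op 3: query yak -> checks bit4=1, bit6=0 (has a 0) -> no
Op 4: insert hen -> sets bits 1 -> bits=111110000
Op 5: insert ram -> sets bits 0 4 -> bits=111110000
Op 6: insert yak -> sets bits 4 6 -> bits=111110100
Op 7: query ram -> checks bit0=1, bit4=1 (all 1) -> maybe
Op 8: query ape -> checks bit2=1, bit3=1 (all 1) -> maybe
Op 9: insert koi -> sets bits 1 8 -> bits=111110101
Query results in order: no maybe maybe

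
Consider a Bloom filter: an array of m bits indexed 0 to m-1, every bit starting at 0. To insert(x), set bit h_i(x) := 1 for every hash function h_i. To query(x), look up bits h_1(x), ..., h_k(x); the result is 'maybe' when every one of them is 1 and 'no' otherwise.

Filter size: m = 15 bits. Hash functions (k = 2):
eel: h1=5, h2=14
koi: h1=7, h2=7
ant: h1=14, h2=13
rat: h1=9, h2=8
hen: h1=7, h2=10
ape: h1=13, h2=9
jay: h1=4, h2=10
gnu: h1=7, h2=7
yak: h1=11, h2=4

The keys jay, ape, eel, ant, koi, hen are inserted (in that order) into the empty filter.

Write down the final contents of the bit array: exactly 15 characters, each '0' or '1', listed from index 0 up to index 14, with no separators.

Answer: 000011010110011

Derivation:
Start: bits=000000000000000
After insert 'jay': sets bits 4 10 -> bits=000010000010000
After insert 'ape': sets bits 9 13 -> bits=000010000110010
After insert 'eel': sets bits 5 14 -> bits=000011000110011
After insert 'ant': sets bits 13 14 -> bits=000011000110011
After insert 'koi': sets bits 7 -> bits=000011010110011
After insert 'hen': sets bits 7 10 -> bits=000011010110011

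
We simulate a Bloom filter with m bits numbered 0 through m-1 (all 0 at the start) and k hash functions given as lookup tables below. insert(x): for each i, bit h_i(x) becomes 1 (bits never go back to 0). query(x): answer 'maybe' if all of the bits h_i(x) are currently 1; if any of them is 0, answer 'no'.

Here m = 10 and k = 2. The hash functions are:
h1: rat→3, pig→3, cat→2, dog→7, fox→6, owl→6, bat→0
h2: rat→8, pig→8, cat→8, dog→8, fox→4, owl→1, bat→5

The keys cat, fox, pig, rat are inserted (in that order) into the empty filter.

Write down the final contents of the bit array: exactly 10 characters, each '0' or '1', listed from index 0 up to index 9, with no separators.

Start: bits=0000000000
After insert 'cat': sets bits 2 8 -> bits=0010000010
After insert 'fox': sets bits 4 6 -> bits=0010101010
After insert 'pig': sets bits 3 8 -> bits=0011101010
After insert 'rat': sets bits 3 8 -> bits=0011101010

Answer: 0011101010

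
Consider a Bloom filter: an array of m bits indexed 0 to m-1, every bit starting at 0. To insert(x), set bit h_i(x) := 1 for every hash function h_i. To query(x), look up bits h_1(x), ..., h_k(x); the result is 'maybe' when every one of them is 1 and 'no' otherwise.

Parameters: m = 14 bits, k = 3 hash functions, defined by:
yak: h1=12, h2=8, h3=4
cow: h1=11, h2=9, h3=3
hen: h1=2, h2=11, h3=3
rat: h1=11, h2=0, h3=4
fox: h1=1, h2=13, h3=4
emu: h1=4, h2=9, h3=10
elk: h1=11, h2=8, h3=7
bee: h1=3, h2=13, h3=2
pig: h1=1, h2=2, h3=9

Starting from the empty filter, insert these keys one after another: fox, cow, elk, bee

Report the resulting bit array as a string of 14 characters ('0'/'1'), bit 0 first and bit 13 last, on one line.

Answer: 01111001110101

Derivation:
Start: bits=00000000000000
After insert 'fox': sets bits 1 4 13 -> bits=01001000000001
After insert 'cow': sets bits 3 9 11 -> bits=01011000010101
After insert 'elk': sets bits 7 8 11 -> bits=01011001110101
After insert 'bee': sets bits 2 3 13 -> bits=01111001110101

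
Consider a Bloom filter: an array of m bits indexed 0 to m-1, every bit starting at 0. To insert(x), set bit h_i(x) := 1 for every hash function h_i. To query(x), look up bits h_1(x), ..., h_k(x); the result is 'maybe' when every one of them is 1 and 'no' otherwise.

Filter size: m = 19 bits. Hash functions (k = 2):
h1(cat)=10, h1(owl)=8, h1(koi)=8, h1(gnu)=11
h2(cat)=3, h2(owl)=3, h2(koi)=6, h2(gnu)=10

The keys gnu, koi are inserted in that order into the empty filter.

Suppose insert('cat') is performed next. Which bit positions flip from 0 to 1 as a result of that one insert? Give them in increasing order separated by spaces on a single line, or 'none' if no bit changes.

Answer: 3

Derivation:
Start: bits=0000000000000000000
After insert 'gnu': sets bits 10 11 -> bits=0000000000110000000
After insert 'koi': sets bits 6 8 -> bits=0000001010110000000
insert 'cat' would touch bits 3 10; currently bit3=0, bit10=1
Bits that are 0 among those (would change 0->1): 3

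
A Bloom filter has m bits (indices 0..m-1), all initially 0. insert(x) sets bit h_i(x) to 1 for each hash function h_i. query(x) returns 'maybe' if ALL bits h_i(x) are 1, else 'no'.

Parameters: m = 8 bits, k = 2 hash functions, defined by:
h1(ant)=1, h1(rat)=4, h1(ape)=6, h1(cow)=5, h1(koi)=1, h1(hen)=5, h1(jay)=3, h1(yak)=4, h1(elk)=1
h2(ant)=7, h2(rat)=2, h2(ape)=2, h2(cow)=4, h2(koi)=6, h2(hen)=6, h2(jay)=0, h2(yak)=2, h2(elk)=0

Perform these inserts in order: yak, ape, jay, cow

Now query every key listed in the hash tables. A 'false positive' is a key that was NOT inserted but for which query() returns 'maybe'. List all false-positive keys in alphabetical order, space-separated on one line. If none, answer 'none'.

Start: bits=00000000
After insert 'yak': sets bits 2 4 -> bits=00101000
After insert 'ape': sets bits 2 6 -> bits=00101010
After insert 'jay': sets bits 0 3 -> bits=10111010
After insert 'cow': sets bits 4 5 -> bits=10111110
Not inserted: ant elk hen koi rat — query each against bits=10111110:
query ant: checks bit1=0, bit7=0 (has a 0) -> no => not a false positive
query elk: checks bit0=1, bit1=0 (has a 0) -> no => not a false positive
query hen: checks bit5=1, bit6=1 (all 1) -> maybe => FALSE POSITIVE
query koi: checks bit1=0, bit6=1 (has a 0) -> no => not a false positive
query rat: checks bit2=1, bit4=1 (all 1) -> maybe => FALSE POSITIVE
False positives (alphabetical): hen rat

Answer: hen rat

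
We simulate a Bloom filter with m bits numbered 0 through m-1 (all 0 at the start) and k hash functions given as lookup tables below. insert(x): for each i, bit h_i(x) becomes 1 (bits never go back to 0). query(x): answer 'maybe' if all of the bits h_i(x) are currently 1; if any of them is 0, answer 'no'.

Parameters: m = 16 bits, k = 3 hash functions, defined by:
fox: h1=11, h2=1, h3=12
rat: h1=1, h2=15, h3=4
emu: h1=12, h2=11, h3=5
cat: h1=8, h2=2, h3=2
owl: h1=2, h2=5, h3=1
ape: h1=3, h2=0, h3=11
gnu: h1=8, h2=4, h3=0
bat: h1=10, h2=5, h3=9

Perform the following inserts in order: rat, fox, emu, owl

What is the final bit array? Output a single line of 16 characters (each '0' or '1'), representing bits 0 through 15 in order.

Answer: 0110110000011001

Derivation:
Start: bits=0000000000000000
After insert 'rat': sets bits 1 4 15 -> bits=0100100000000001
After insert 'fox': sets bits 1 11 12 -> bits=0100100000011001
After insert 'emu': sets bits 5 11 12 -> bits=0100110000011001
After insert 'owl': sets bits 1 2 5 -> bits=0110110000011001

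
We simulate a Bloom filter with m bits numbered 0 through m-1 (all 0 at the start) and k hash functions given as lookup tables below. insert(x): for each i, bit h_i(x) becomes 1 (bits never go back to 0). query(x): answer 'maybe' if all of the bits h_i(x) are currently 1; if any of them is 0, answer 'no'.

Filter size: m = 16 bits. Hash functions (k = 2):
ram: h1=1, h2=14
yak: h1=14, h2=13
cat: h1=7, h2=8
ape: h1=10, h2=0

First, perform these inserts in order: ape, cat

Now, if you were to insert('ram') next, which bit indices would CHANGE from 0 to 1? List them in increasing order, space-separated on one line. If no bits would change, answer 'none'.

Start: bits=0000000000000000
After insert 'ape': sets bits 0 10 -> bits=1000000000100000
After insert 'cat': sets bits 7 8 -> bits=1000000110100000
insert 'ram' would touch bits 1 14; currently bit1=0, bit14=0
Bits that are 0 among those (would change 0->1): 1 14

Answer: 1 14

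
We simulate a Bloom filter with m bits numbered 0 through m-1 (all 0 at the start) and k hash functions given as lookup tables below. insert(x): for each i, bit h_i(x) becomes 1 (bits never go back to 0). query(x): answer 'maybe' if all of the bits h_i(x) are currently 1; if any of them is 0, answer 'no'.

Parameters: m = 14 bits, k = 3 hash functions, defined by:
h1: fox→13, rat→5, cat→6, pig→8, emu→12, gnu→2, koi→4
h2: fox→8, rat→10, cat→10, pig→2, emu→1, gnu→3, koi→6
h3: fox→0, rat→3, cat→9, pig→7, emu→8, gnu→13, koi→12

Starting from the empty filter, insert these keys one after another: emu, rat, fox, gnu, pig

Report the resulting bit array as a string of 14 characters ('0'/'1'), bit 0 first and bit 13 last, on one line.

Answer: 11110101101011

Derivation:
Start: bits=00000000000000
After insert 'emu': sets bits 1 8 12 -> bits=01000000100010
After insert 'rat': sets bits 3 5 10 -> bits=01010100101010
After insert 'fox': sets bits 0 8 13 -> bits=11010100101011
After insert 'gnu': sets bits 2 3 13 -> bits=11110100101011
After insert 'pig': sets bits 2 7 8 -> bits=11110101101011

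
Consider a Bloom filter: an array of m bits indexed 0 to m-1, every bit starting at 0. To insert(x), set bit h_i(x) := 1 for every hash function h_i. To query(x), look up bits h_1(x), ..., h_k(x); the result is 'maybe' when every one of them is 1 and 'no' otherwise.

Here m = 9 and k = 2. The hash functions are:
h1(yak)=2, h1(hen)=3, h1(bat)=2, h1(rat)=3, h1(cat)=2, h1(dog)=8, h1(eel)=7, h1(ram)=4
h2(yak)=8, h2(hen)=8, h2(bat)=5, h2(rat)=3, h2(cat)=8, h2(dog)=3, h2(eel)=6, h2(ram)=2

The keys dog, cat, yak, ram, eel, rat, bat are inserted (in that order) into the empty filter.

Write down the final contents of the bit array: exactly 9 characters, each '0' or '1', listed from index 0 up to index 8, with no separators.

Start: bits=000000000
After insert 'dog': sets bits 3 8 -> bits=000100001
After insert 'cat': sets bits 2 8 -> bits=001100001
After insert 'yak': sets bits 2 8 -> bits=001100001
After insert 'ram': sets bits 2 4 -> bits=001110001
After insert 'eel': sets bits 6 7 -> bits=001110111
After insert 'rat': sets bits 3 -> bits=001110111
After insert 'bat': sets bits 2 5 -> bits=001111111

Answer: 001111111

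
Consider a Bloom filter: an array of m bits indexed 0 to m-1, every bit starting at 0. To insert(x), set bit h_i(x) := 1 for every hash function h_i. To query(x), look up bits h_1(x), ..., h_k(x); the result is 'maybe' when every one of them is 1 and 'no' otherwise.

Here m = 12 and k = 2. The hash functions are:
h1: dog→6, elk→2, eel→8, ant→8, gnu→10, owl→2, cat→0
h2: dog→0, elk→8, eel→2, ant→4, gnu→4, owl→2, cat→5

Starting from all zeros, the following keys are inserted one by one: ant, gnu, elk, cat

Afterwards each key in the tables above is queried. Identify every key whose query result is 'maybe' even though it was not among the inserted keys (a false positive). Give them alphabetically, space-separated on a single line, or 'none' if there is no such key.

Answer: eel owl

Derivation:
Start: bits=000000000000
After insert 'ant': sets bits 4 8 -> bits=000010001000
After insert 'gnu': sets bits 4 10 -> bits=000010001010
After insert 'elk': sets bits 2 8 -> bits=001010001010
After insert 'cat': sets bits 0 5 -> bits=101011001010
Not inserted: dog eel owl — query each against bits=101011001010:
query dog: checks bit0=1, bit6=0 (has a 0) -> no => not a false positive
query eel: checks bit2=1, bit8=1 (all 1) -> maybe => FALSE POSITIVE
query owl: checks bit2=1 (all 1) -> maybe => FALSE POSITIVE
False positives (alphabetical): eel owl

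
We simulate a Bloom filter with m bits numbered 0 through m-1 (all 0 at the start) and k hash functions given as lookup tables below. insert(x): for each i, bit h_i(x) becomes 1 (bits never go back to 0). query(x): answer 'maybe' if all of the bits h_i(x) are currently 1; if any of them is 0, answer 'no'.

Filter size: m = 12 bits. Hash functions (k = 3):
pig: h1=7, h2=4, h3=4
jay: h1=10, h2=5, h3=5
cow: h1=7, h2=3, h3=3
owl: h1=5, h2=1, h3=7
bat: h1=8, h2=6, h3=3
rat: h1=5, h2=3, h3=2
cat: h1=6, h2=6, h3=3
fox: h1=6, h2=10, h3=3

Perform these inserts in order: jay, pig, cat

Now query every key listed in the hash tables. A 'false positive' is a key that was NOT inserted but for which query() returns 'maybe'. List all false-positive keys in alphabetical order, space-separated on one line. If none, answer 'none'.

Start: bits=000000000000
After insert 'jay': sets bits 5 10 -> bits=000001000010
After insert 'pig': sets bits 4 7 -> bits=000011010010
After insert 'cat': sets bits 3 6 -> bits=000111110010
Not inserted: bat cow fox owl rat — query each against bits=000111110010:
query bat: checks bit3=1, bit6=1, bit8=0 (has a 0) -> no => not a false positive
query cow: checks bit3=1, bit7=1 (all 1) -> maybe => FALSE POSITIVE
query fox: checks bit3=1, bit6=1, bit10=1 (all 1) -> maybe => FALSE POSITIVE
query owl: checks bit1=0, bit5=1, bit7=1 (has a 0) -> no => not a false positive
query rat: checks bit2=0, bit3=1, bit5=1 (has a 0) -> no => not a false positive
False positives (alphabetical): cow fox

Answer: cow fox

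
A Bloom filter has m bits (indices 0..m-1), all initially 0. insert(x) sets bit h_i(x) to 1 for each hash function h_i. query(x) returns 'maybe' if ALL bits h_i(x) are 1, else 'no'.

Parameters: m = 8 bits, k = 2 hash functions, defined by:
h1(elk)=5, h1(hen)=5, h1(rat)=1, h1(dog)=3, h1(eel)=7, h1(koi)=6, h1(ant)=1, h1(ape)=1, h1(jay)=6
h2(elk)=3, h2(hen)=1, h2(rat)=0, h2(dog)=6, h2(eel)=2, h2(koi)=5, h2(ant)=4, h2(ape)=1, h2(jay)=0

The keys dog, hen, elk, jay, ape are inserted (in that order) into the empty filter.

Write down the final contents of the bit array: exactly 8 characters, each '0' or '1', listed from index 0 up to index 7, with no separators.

Answer: 11010110

Derivation:
Start: bits=00000000
After insert 'dog': sets bits 3 6 -> bits=00010010
After insert 'hen': sets bits 1 5 -> bits=01010110
After insert 'elk': sets bits 3 5 -> bits=01010110
After insert 'jay': sets bits 0 6 -> bits=11010110
After insert 'ape': sets bits 1 -> bits=11010110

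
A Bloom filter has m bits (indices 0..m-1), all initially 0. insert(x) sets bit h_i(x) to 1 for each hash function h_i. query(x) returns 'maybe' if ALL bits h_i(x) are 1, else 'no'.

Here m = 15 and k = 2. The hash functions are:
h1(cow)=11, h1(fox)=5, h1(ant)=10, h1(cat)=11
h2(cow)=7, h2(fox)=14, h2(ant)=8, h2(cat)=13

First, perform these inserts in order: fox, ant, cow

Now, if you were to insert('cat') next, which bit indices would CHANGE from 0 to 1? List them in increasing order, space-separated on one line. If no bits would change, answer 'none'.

Start: bits=000000000000000
After insert 'fox': sets bits 5 14 -> bits=000001000000001
After insert 'ant': sets bits 8 10 -> bits=000001001010001
After insert 'cow': sets bits 7 11 -> bits=000001011011001
insert 'cat' would touch bits 11 13; currently bit11=1, bit13=0
Bits that are 0 among those (would change 0->1): 13

Answer: 13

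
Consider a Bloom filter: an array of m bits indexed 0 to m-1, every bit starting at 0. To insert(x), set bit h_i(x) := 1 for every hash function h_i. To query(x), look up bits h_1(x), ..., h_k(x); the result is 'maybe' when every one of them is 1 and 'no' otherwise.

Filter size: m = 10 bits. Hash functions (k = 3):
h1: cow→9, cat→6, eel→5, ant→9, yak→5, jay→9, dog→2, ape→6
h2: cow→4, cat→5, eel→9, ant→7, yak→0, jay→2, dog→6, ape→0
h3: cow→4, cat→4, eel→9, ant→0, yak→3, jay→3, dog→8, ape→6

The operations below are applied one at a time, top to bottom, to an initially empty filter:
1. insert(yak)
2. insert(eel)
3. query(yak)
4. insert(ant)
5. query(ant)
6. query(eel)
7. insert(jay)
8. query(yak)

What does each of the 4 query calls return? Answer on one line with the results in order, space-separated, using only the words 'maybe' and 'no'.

Start: bits=0000000000
Op 1: insert yak -> sets bits 0 3 5 -> bits=1001010000
Op 2: insert eel -> sets bits 5 9 -> bits=1001010001
Op 3: query yak -> checks bit0=1, bit3=1, bit5=1 (all 1) -> maybe
Op 4: insert ant -> sets bits 0 7 9 -> bits=1001010101
Op 5: query ant -> checks bit0=1, bit7=1, bit9=1 (all 1) -> maybe
Op 6: query eel -> checks bit5=1, bit9=1 (all 1) -> maybe
Op 7: insert jay -> sets bits 2 3 9 -> bits=1011010101
Op 8: query yak -> checks bit0=1, bit3=1, bit5=1 (all 1) -> maybe
Query results in order: maybe maybe maybe maybe

Answer: maybe maybe maybe maybe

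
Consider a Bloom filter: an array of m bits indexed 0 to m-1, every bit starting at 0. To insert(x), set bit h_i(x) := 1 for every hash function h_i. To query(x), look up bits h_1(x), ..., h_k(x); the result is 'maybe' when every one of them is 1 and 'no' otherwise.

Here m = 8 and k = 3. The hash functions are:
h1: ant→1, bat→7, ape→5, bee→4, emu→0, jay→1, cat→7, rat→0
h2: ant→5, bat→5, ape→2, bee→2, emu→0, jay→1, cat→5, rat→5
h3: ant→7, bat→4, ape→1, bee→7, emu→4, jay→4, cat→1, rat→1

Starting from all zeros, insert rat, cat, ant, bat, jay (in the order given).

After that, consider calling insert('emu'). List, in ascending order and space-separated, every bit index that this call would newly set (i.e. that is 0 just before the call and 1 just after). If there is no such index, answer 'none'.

Answer: none

Derivation:
Start: bits=00000000
After insert 'rat': sets bits 0 1 5 -> bits=11000100
After insert 'cat': sets bits 1 5 7 -> bits=11000101
After insert 'ant': sets bits 1 5 7 -> bits=11000101
After insert 'bat': sets bits 4 5 7 -> bits=11001101
After insert 'jay': sets bits 1 4 -> bits=11001101
insert 'emu' would touch bits 0 4; currently bit0=1, bit4=1
Bits that are 0 among those (would change 0->1): none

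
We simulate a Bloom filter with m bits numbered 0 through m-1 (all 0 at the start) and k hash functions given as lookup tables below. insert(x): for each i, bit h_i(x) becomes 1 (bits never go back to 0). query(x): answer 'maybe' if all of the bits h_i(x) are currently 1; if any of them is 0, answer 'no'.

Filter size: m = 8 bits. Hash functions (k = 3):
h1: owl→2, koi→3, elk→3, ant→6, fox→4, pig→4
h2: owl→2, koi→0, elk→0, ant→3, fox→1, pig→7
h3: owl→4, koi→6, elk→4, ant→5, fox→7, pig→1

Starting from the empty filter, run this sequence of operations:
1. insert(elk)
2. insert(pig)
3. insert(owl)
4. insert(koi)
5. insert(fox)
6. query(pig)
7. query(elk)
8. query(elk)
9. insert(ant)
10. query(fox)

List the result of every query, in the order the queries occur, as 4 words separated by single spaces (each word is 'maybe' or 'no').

Start: bits=00000000
Op 1: insert elk -> sets bits 0 3 4 -> bits=10011000
Op 2: insert pig -> sets bits 1 4 7 -> bits=11011001
Op 3: insert owl -> sets bits 2 4 -> bits=11111001
Op 4: insert koi -> sets bits 0 3 6 -> bits=11111011
Op 5: insert fox -> sets bits 1 4 7 -> bits=11111011
Op 6: query pig -> checks bit1=1, bit4=1, bit7=1 (all 1) -> maybe
Op 7: query elk -> checks bit0=1, bit3=1, bit4=1 (all 1) -> maybe
Op 8: query elk -> checks bit0=1, bit3=1, bit4=1 (all 1) -> maybe
Op 9: insert ant -> sets bits 3 5 6 -> bits=11111111
Op 10: query fox -> checks bit1=1, bit4=1, bit7=1 (all 1) -> maybe
Query results in order: maybe maybe maybe maybe

Answer: maybe maybe maybe maybe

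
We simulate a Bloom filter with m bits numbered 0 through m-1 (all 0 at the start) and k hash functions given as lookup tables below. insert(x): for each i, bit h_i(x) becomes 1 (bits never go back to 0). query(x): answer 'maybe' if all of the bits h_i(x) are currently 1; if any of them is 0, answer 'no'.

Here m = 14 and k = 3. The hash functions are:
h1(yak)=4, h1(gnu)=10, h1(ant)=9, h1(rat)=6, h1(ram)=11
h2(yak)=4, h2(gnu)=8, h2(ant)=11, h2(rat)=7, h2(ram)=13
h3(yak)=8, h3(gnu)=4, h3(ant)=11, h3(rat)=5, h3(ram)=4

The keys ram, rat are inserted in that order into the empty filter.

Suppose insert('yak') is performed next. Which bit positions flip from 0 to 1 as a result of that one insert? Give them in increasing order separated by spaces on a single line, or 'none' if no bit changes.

Start: bits=00000000000000
After insert 'ram': sets bits 4 11 13 -> bits=00001000000101
After insert 'rat': sets bits 5 6 7 -> bits=00001111000101
insert 'yak' would touch bits 4 8; currently bit4=1, bit8=0
Bits that are 0 among those (would change 0->1): 8

Answer: 8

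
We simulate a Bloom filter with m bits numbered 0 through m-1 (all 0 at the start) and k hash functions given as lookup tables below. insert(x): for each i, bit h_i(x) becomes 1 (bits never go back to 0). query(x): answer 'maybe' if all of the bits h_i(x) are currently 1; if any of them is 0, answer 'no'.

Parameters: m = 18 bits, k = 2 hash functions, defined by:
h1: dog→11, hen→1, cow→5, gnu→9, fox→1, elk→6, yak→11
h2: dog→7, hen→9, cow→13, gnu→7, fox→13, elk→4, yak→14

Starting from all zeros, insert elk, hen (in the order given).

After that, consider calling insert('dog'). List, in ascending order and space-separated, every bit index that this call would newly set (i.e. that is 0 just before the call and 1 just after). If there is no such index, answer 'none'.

Answer: 7 11

Derivation:
Start: bits=000000000000000000
After insert 'elk': sets bits 4 6 -> bits=000010100000000000
After insert 'hen': sets bits 1 9 -> bits=010010100100000000
insert 'dog' would touch bits 7 11; currently bit7=0, bit11=0
Bits that are 0 among those (would change 0->1): 7 11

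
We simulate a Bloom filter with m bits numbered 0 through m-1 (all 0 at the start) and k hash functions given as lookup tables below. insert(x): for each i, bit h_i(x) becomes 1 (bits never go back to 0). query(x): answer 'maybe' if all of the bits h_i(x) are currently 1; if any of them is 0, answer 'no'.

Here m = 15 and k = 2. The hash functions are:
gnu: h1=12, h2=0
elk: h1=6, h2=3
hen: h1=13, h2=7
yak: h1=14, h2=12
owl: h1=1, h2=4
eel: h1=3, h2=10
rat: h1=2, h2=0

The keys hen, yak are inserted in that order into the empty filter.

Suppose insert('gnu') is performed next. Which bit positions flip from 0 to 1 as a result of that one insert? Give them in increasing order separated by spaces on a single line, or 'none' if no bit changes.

Start: bits=000000000000000
After insert 'hen': sets bits 7 13 -> bits=000000010000010
After insert 'yak': sets bits 12 14 -> bits=000000010000111
insert 'gnu' would touch bits 0 12; currently bit0=0, bit12=1
Bits that are 0 among those (would change 0->1): 0

Answer: 0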